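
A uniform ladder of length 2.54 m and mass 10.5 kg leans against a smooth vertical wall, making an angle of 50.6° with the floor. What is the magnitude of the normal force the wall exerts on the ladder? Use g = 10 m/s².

About the foot of the ladder:
Ladder weight 10.5×10 = 105 N acts at 1.27 m along the ladder; its horizontal arm is 1.27·cos50.6° = 0.8061 m → τ = 84.64 N·m clockwise.
Wall normal N acts horizontally at the top; its moment arm is the height L sinθ = 2.54·sin50.6° = 1.963 m, counterclockwise.
Στ = 0 ⇒ N × 1.963 = 84.64 ⇒ N = 43.1 N.

N_wall ≈ 43.1 N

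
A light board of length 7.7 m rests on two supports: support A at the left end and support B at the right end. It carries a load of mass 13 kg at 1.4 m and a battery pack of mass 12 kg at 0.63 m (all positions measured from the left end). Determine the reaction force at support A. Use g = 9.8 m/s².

Choose support B as the axis so its reaction then has zero moment arm.
Load: 13 × 9.8 = 127.4 N down at 1.4 m → arm 6.3 m, τ = 127.4 × 6.3 = 802.6 N·m counterclockwise.
Battery pack: 12 × 9.8 = 117.6 N down at 0.63 m → arm 7.07 m, τ = 117.6 × 7.07 = 831.4 N·m counterclockwise.
Net load moment about support B = 1634 N·m counterclockwise.
Reaction R at support A is upward at 0 m, arm 7.7 m → moment R × 7.7 clockwise.
Setting net torque to zero: R × 7.7 = 1634 → R = 212 N.

R_A ≈ 212 N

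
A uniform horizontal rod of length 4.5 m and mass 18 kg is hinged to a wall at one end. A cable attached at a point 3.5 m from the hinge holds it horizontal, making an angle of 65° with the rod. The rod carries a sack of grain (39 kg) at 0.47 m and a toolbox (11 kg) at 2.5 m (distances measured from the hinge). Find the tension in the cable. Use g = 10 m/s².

T ≈ 272 N

Take moments about the hinge.
Beam weight: 18 × 10 = 180 N down at 2.25 m → arm 2.25 m, τ = 180 × 2.25 = 405 N·m clockwise.
Sack of grain: 39 × 10 = 390 N down at 0.47 m → arm 0.47 m, τ = 390 × 0.47 = 183.3 N·m clockwise.
Toolbox: 11 × 10 = 110 N down at 2.5 m → arm 2.5 m, τ = 110 × 2.5 = 275 N·m clockwise.
Total clockwise load moment = 863.3 N·m.
The cable tension T acts at 3.5 m; only its component perpendicular to the rod, T sinθ, produces torque. sin 65° = 0.9063.
Setting net torque to zero: T × 3.5 × 0.9063 = 863.3 → T = 863.3 / 3.172 = 272 N.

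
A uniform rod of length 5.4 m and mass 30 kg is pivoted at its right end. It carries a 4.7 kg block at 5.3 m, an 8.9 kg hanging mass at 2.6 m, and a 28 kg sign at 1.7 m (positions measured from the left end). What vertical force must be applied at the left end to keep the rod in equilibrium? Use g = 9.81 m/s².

F ≈ 381 N

Take moments about the right end.
Beam weight: 30 × 9.81 = 294.3 N down at 2.7 m → arm 2.7 m, τ = 294.3 × 2.7 = 794.6 N·m counterclockwise.
Block: 4.7 × 9.81 = 46.11 N down at 5.3 m → arm 0.1 m, τ = 46.11 × 0.1 = 4.611 N·m counterclockwise.
Hanging mass: 8.9 × 9.81 = 87.31 N down at 2.6 m → arm 2.8 m, τ = 87.31 × 2.8 = 244.5 N·m counterclockwise.
Sign: 28 × 9.81 = 274.7 N down at 1.7 m → arm 3.7 m, τ = 274.7 × 3.7 = 1016 N·m counterclockwise.
Net moment of the loads = 2060 N·m counterclockwise.
The upward force F acts at the left end, arm 5.4 m, giving F × 5.4 clockwise.
For rotational equilibrium, F × 5.4 = 2060, so F = 2060 / 5.4 = 381 N.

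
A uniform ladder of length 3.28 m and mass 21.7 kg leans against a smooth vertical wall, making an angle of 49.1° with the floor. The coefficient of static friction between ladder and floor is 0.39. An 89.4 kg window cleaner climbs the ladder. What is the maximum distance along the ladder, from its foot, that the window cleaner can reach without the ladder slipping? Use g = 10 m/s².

Sum moments about the foot of the ladder (the floor normal and friction both act there and drop out).
Ladder weight 21.7×10 = 217 N acts at 1.64 m along the ladder; its horizontal arm is 1.64·cos49.1° = 1.074 m → τ = 233.1 N·m clockwise.
Window cleaner weight 89.4×10 = 894 N at distance d → arm d·cos49.1° → τ = 894·d·0.6547 clockwise.
Wall normal N at the top has arm L sinθ = 2.479 m counterclockwise, so Στ = 0 gives N·2.479 = 233.1 + 585.3·d.
ΣFy = 0 ⇒ N_floor = 1111 N, so the maximum friction is μ_s·N_floor = 0.39×1111 = 433.3 N. ΣFx = 0 ⇒ N_wall = f, so at the slipping point N = 433.3 N.
Substituting: 433.3×2.479 = 233.1 + 585.3·d ⇒ d = (1074 − 233.1) / 585.3 = 1.44 m.

d ≈ 1.44 m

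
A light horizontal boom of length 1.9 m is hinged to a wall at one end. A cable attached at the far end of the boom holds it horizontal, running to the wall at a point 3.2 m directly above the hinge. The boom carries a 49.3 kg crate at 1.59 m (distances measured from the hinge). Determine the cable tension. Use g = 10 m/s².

T ≈ 480 N

Sum moments about the hinge (the unknown hinge reaction has zero arm there).
Crate: 49.3 × 10 = 493 N down at 1.59 m → arm 1.59 m, τ = 493 × 1.59 = 783.9 N·m clockwise.
Total clockwise load moment = 783.9 N·m.
The cable tension T acts at 1.9 m; only its component perpendicular to the boom, T sinθ, produces torque. sinθ = h/√(h²+d²) = 3.2/√(3.2²+1.9²) = 0.8599.
Balancing moments: T × 1.9 × 0.8599 = 783.9, giving T = 783.9 / 1.634 = 480 N.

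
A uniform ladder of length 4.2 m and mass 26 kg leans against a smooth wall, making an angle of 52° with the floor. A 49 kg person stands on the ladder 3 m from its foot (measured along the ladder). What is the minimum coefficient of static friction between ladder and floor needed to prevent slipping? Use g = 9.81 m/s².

μ_min ≈ 0.5

Take moments about the foot of the ladder.
Ladder weight 26×9.81 = 255.1 N acts at 2.1 m along the ladder; its horizontal arm is 2.1·cos52° = 1.293 m → τ = 329.8 N·m clockwise.
Person: 49×9.81 = 480.7 N at 3 m → arm 1.847 m → τ = 887.9 N·m clockwise.
Wall normal N acts horizontally at the top; its moment arm is the height L sinθ = 4.2·sin52° = 3.31 m, counterclockwise.
Στ = 0 ⇒ N × 3.31 = 1218 ⇒ N = 368 N.
ΣFx = 0 ⇒ f = N_wall = 368 N. ΣFy = 0 ⇒ N_floor = 735.8 N.
μ_min = f / N_floor = 368 / 735.8 = 0.5.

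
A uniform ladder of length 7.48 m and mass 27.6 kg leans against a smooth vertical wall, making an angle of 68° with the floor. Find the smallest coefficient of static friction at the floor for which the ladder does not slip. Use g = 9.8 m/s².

Sum moments about the foot of the ladder (the floor normal and friction both act there and drop out).
Ladder weight 27.6×9.8 = 270.5 N acts at 3.74 m along the ladder; its horizontal arm is 3.74·cos68° = 1.401 m → τ = 379 N·m clockwise.
Wall normal N acts horizontally at the top; its moment arm is the height L sinθ = 7.48·sin68° = 6.935 m, counterclockwise.
For rotational equilibrium, N × 6.935 = 379, so N = 54.65 N.
ΣFx = 0 ⇒ f = N_wall = 54.65 N. ΣFy = 0 ⇒ N_floor = 270.5 N.
μ_min = f / N_floor = 54.65 / 270.5 = 0.202.

μ_min ≈ 0.202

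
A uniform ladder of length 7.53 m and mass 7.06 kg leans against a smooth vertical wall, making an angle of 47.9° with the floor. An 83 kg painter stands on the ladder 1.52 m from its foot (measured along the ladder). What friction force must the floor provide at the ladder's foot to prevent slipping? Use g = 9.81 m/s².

Choose the foot of the ladder as the axis so the floor normal and friction both act there and drop out.
Ladder weight 7.06×9.81 = 69.26 N acts at 3.765 m along the ladder; its horizontal arm is 3.765·cos47.9° = 2.524 m → τ = 174.8 N·m clockwise.
Painter: 83×9.81 = 814.2 N at 1.52 m → arm 1.019 m → τ = 829.7 N·m clockwise.
Wall normal N acts horizontally at the top; its moment arm is the height L sinθ = 7.53·sin47.9° = 5.587 m, counterclockwise.
Στ = 0 ⇒ N × 5.587 = 1004 ⇒ N = 180 N.
ΣFx = 0: friction at the foot balances the wall's push, so f = N_wall = 180 N.

f ≈ 180 N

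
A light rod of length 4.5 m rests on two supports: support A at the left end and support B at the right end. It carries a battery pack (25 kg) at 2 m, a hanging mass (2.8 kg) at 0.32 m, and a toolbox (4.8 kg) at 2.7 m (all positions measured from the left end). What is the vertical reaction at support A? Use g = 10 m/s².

R_A ≈ 184 N

About support B:
Battery pack: 25 × 10 = 250 N down at 2 m → arm 2.5 m, τ = 250 × 2.5 = 625 N·m counterclockwise.
Hanging mass: 2.8 × 10 = 28 N down at 0.32 m → arm 4.18 m, τ = 28 × 4.18 = 117 N·m counterclockwise.
Toolbox: 4.8 × 10 = 48 N down at 2.7 m → arm 1.8 m, τ = 48 × 1.8 = 86.4 N·m counterclockwise.
Net load moment about support B = 828.4 N·m counterclockwise.
Reaction R at support A is upward at 0 m, arm 4.5 m → moment R × 4.5 clockwise.
Setting net torque to zero: R × 4.5 = 828.4 → R = 184 N.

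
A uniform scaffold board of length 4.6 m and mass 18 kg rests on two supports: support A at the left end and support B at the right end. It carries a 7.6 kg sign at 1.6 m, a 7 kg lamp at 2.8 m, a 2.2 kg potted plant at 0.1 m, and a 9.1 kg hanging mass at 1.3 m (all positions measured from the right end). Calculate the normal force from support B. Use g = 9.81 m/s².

Take moments about support A.
Beam weight: 18 × 9.81 = 176.6 N down at 2.3 m → arm 2.3 m, τ = 176.6 × 2.3 = 406.2 N·m clockwise.
Sign: 7.6 × 9.81 = 74.56 N down at 1.6 m → arm 3 m, τ = 74.56 × 3 = 223.7 N·m clockwise.
Lamp: 7 × 9.81 = 68.67 N down at 2.8 m → arm 1.8 m, τ = 68.67 × 1.8 = 123.6 N·m clockwise.
Potted plant: 2.2 × 9.81 = 21.58 N down at 0.1 m → arm 4.5 m, τ = 21.58 × 4.5 = 97.11 N·m clockwise.
Hanging mass: 9.1 × 9.81 = 89.27 N down at 1.3 m → arm 3.3 m, τ = 89.27 × 3.3 = 294.6 N·m clockwise.
Net load moment about support A = 1145 N·m clockwise.
Reaction R at support B is upward at 0 m, arm 4.6 m → moment R × 4.6 counterclockwise.
For rotational equilibrium, R × 4.6 = 1145, so R = 249 N.

R_B ≈ 249 N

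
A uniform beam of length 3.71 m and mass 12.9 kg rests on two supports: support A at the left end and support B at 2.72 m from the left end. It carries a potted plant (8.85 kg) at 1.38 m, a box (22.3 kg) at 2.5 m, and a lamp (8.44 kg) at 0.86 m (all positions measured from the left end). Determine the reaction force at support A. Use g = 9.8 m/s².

Taking torques about support B:
Beam weight: 12.9 × 9.8 = 126.4 N down at 1.855 m → arm 0.865 m, τ = 126.4 × 0.865 = 109.3 N·m counterclockwise.
Potted plant: 8.85 × 9.8 = 86.73 N down at 1.38 m → arm 1.34 m, τ = 86.73 × 1.34 = 116.2 N·m counterclockwise.
Box: 22.3 × 9.8 = 218.5 N down at 2.5 m → arm 0.22 m, τ = 218.5 × 0.22 = 48.07 N·m counterclockwise.
Lamp: 8.44 × 9.8 = 82.71 N down at 0.86 m → arm 1.86 m, τ = 82.71 × 1.86 = 153.8 N·m counterclockwise.
Net load moment about support B = 427.4 N·m counterclockwise.
Reaction R at support A is upward at 0 m, arm 2.72 m → moment R × 2.72 clockwise.
For rotational equilibrium, R × 2.72 = 427.4, so R = 157 N.

R_A ≈ 157 N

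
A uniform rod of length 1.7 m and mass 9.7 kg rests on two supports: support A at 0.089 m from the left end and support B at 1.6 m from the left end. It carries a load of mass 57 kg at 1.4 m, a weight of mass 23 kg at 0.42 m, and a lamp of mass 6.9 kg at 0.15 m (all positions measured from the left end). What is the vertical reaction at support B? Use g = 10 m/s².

Sum moments about support A (its reaction then has zero moment arm).
Beam weight: 9.7 × 10 = 97 N down at 0.85 m → arm 0.761 m, τ = 97 × 0.761 = 73.82 N·m clockwise.
Load: 57 × 10 = 570 N down at 1.4 m → arm 1.311 m, τ = 570 × 1.311 = 747.3 N·m clockwise.
Weight: 23 × 10 = 230 N down at 0.42 m → arm 0.331 m, τ = 230 × 0.331 = 76.13 N·m clockwise.
Lamp: 6.9 × 10 = 69 N down at 0.15 m → arm 0.061 m, τ = 69 × 0.061 = 4.209 N·m clockwise.
Net load moment about support A = 901.5 N·m clockwise.
Reaction R at support B is upward at 1.6 m, arm 1.511 m → moment R × 1.511 counterclockwise.
Balancing moments: R × 1.511 = 901.5, giving R = 597 N.

R_B ≈ 597 N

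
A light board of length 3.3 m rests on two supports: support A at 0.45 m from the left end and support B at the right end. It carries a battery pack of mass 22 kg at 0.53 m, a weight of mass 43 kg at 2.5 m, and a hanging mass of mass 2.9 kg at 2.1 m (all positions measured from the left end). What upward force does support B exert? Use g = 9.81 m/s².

R_B ≈ 326 N

About support A:
Battery pack: 22 × 9.81 = 215.8 N down at 0.53 m → arm 0.08 m, τ = 215.8 × 0.08 = 17.26 N·m clockwise.
Weight: 43 × 9.81 = 421.8 N down at 2.5 m → arm 2.05 m, τ = 421.8 × 2.05 = 864.7 N·m clockwise.
Hanging mass: 2.9 × 9.81 = 28.45 N down at 2.1 m → arm 1.65 m, τ = 28.45 × 1.65 = 46.94 N·m clockwise.
Net load moment about support A = 928.9 N·m clockwise.
Reaction R at support B is upward at 3.3 m, arm 2.85 m → moment R × 2.85 counterclockwise.
For rotational equilibrium, R × 2.85 = 928.9, so R = 326 N.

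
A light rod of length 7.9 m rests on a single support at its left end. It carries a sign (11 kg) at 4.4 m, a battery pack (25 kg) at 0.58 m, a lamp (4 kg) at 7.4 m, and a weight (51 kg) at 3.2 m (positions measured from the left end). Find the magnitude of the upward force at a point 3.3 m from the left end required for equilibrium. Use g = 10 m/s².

Take moments about the left end.
Sign: 11 × 10 = 110 N down at 4.4 m → arm 4.4 m, τ = 110 × 4.4 = 484 N·m clockwise.
Battery pack: 25 × 10 = 250 N down at 0.58 m → arm 0.58 m, τ = 250 × 0.58 = 145 N·m clockwise.
Lamp: 4 × 10 = 40 N down at 7.4 m → arm 7.4 m, τ = 40 × 7.4 = 296 N·m clockwise.
Weight: 51 × 10 = 510 N down at 3.2 m → arm 3.2 m, τ = 510 × 3.2 = 1632 N·m clockwise.
Net moment of the loads = 2557 N·m clockwise.
The upward force F acts at a point 3.3 m from the left end, arm 3.3 m, giving F × 3.3 counterclockwise.
Balancing moments: F × 3.3 = 2557, giving F = 2557 / 3.3 = 775 N.

F ≈ 775 N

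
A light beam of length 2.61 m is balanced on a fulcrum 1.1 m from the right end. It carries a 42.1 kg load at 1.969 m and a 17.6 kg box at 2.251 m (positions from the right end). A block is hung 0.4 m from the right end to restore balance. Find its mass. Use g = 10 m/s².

Take moments about the fulcrum (at 1.1 m from the right end).
Load: 42.1 × 10 = 421 N down at 1.969 m → arm 0.869 m, τ = 421 × 0.869 = 365.8 N·m counterclockwise.
Box: 17.6 × 10 = 176 N down at 2.251 m → arm 1.151 m, τ = 176 × 1.151 = 202.6 N·m counterclockwise.
Net moment of known loads = 568.4 N·m counterclockwise.
An unknown mass m at 0.4 m has arm 0.7 m; its moment is m·g·0.7 clockwise.
Στ = 0 ⇒ m × 10 × 0.7 = 568.4 ⇒ m = 568.4 / (10 × 0.7) = 81.2 kg.

m ≈ 81.2 kg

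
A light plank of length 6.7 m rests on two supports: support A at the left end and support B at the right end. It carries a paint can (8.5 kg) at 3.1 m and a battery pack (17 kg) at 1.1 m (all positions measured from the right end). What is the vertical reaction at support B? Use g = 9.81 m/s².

Choose support A as the axis so its reaction then has zero moment arm.
Paint can: 8.5 × 9.81 = 83.39 N down at 3.1 m → arm 3.6 m, τ = 83.39 × 3.6 = 300.2 N·m clockwise.
Battery pack: 17 × 9.81 = 166.8 N down at 1.1 m → arm 5.6 m, τ = 166.8 × 5.6 = 934.1 N·m clockwise.
Net load moment about support A = 1234 N·m clockwise.
Reaction R at support B is upward at 0 m, arm 6.7 m → moment R × 6.7 counterclockwise.
Balancing moments: R × 6.7 = 1234, giving R = 184 N.

R_B ≈ 184 N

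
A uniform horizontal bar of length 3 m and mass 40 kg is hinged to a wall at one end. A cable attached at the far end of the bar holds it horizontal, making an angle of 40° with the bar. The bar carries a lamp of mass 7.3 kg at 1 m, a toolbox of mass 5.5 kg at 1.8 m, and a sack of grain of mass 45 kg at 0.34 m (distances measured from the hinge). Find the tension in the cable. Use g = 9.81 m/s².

Sum moments about the hinge (the unknown hinge reaction has zero arm there).
Beam weight: 40 × 9.81 = 392.4 N down at 1.5 m → arm 1.5 m, τ = 392.4 × 1.5 = 588.6 N·m clockwise.
Lamp: 7.3 × 9.81 = 71.61 N down at 1 m → arm 1 m, τ = 71.61 × 1 = 71.61 N·m clockwise.
Toolbox: 5.5 × 9.81 = 53.96 N down at 1.8 m → arm 1.8 m, τ = 53.96 × 1.8 = 97.13 N·m clockwise.
Sack of grain: 45 × 9.81 = 441.5 N down at 0.34 m → arm 0.34 m, τ = 441.5 × 0.34 = 150.1 N·m clockwise.
Total clockwise load moment = 907.4 N·m.
The cable tension T acts at 3 m; only its component perpendicular to the bar, T sinθ, produces torque. sin 40° = 0.6428.
For rotational equilibrium, T × 3 × 0.6428 = 907.4, so T = 907.4 / 1.928 = 471 N.

T ≈ 471 N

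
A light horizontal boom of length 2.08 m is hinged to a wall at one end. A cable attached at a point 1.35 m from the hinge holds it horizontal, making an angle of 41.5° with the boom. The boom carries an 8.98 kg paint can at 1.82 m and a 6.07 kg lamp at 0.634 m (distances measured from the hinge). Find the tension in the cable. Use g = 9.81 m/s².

T ≈ 221 N

Sum moments about the hinge (the unknown hinge reaction has zero arm there).
Paint can: 8.98 × 9.81 = 88.09 N down at 1.82 m → arm 1.82 m, τ = 88.09 × 1.82 = 160.3 N·m clockwise.
Lamp: 6.07 × 9.81 = 59.55 N down at 0.634 m → arm 0.634 m, τ = 59.55 × 0.634 = 37.75 N·m clockwise.
Total clockwise load moment = 198.1 N·m.
The cable tension T acts at 1.35 m; only its component perpendicular to the boom, T sinθ, produces torque. sin 41.5° = 0.6626.
For rotational equilibrium, T × 1.35 × 0.6626 = 198.1, so T = 198.1 / 0.8945 = 221 N.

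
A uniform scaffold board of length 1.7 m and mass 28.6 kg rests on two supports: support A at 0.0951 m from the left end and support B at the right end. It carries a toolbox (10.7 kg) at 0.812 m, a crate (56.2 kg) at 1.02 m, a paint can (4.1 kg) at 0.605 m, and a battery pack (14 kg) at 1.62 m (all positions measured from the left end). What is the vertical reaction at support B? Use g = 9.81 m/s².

Taking torques about support A:
Beam weight: 28.6 × 9.81 = 280.6 N down at 0.85 m → arm 0.7549 m, τ = 280.6 × 0.7549 = 211.8 N·m clockwise.
Toolbox: 10.7 × 9.81 = 105 N down at 0.812 m → arm 0.7169 m, τ = 105 × 0.7169 = 75.27 N·m clockwise.
Crate: 56.2 × 9.81 = 551.3 N down at 1.02 m → arm 0.9249 m, τ = 551.3 × 0.9249 = 509.9 N·m clockwise.
Paint can: 4.1 × 9.81 = 40.22 N down at 0.605 m → arm 0.5099 m, τ = 40.22 × 0.5099 = 20.51 N·m clockwise.
Battery pack: 14 × 9.81 = 137.3 N down at 1.62 m → arm 1.525 m, τ = 137.3 × 1.525 = 209.4 N·m clockwise.
Net load moment about support A = 1027 N·m clockwise.
Reaction R at support B is upward at 1.7 m, arm 1.605 m → moment R × 1.605 counterclockwise.
Balancing moments: R × 1.605 = 1027, giving R = 640 N.

R_B ≈ 640 N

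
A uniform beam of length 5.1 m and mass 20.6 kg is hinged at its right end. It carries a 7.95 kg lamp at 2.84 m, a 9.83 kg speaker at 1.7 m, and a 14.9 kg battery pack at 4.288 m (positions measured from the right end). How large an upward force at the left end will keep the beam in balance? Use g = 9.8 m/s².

Take moments about the right end.
Beam weight: 20.6 × 9.8 = 201.9 N down at 2.55 m → arm 2.55 m, τ = 201.9 × 2.55 = 514.8 N·m counterclockwise.
Lamp: 7.95 × 9.8 = 77.91 N down at 2.84 m → arm 2.84 m, τ = 77.91 × 2.84 = 221.3 N·m counterclockwise.
Speaker: 9.83 × 9.8 = 96.33 N down at 1.7 m → arm 1.7 m, τ = 96.33 × 1.7 = 163.8 N·m counterclockwise.
Battery pack: 14.9 × 9.8 = 146 N down at 4.288 m → arm 4.288 m, τ = 146 × 4.288 = 626 N·m counterclockwise.
Net moment of the loads = 1526 N·m counterclockwise.
The upward force F acts at the left end, arm 5.1 m, giving F × 5.1 clockwise.
Balancing moments: F × 5.1 = 1526, giving F = 1526 / 5.1 = 299 N.

F ≈ 299 N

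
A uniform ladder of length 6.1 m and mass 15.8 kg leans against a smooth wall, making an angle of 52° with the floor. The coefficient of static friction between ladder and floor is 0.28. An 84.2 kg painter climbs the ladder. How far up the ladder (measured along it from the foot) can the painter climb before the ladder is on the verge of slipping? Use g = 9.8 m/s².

Taking torques about the foot of the ladder:
Ladder weight 15.8×9.8 = 154.8 N acts at 3.05 m along the ladder; its horizontal arm is 3.05·cos52° = 1.878 m → τ = 290.7 N·m clockwise.
Painter weight 84.2×9.8 = 825.2 N at distance d → arm d·cos52° → τ = 825.2·d·0.6157 clockwise.
Wall normal N at the top has arm L sinθ = 4.807 m counterclockwise, so Στ = 0 gives N·4.807 = 290.7 + 508.1·d.
ΣFy = 0 ⇒ N_floor = 980 N, so the maximum friction is μ_s·N_floor = 0.28×980 = 274.4 N. ΣFx = 0 ⇒ N_wall = f, so at the slipping point N = 274.4 N.
Substituting: 274.4×4.807 = 290.7 + 508.1·d ⇒ d = (1319 − 290.7) / 508.1 = 2.02 m.

d ≈ 2.02 m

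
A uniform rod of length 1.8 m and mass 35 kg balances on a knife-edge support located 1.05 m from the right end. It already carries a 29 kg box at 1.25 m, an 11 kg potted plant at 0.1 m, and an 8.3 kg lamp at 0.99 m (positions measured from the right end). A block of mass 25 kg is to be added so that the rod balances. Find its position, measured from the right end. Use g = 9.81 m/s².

x ≈ 1.47 m from the right end

Take moments about the knife-edge support (at 1.05 m from the right end).
Beam weight: 35 × 9.81 = 343.4 N down at 0.9 m → arm 0.15 m, τ = 343.4 × 0.15 = 51.51 N·m clockwise.
Box: 29 × 9.81 = 284.5 N down at 1.25 m → arm 0.2 m, τ = 284.5 × 0.2 = 56.9 N·m counterclockwise.
Potted plant: 11 × 9.81 = 107.9 N down at 0.1 m → arm 0.95 m, τ = 107.9 × 0.95 = 102.5 N·m clockwise.
Lamp: 8.3 × 9.81 = 81.42 N down at 0.99 m → arm 0.06 m, τ = 81.42 × 0.06 = 4.885 N·m clockwise.
Net moment of existing loads = 102 N·m clockwise.
The block weighs 25 × 9.81 = 245.2 N and must supply an equal counterclockwise moment, so its lever arm about the knife-edge support is 102 / 245.2 = 0.416 m.
That puts it at 1.05 + 0.416 = 1.47 m from the right end.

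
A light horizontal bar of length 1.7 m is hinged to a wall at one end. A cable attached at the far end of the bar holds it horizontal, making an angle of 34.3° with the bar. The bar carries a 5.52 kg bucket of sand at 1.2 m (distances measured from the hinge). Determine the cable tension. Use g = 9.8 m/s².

T ≈ 67.8 N

Sum moments about the hinge (the unknown hinge reaction has zero arm there).
Bucket of sand: 5.52 × 9.8 = 54.1 N down at 1.2 m → arm 1.2 m, τ = 54.1 × 1.2 = 64.92 N·m clockwise.
Total clockwise load moment = 64.92 N·m.
The cable tension T acts at 1.7 m; only its component perpendicular to the bar, T sinθ, produces torque. sin 34.3° = 0.5635.
Balancing moments: T × 1.7 × 0.5635 = 64.92, giving T = 64.92 / 0.9579 = 67.8 N.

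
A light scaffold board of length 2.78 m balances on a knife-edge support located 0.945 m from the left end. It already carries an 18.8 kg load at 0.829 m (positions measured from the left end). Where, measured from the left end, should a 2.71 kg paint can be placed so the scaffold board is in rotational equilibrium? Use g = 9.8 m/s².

Sum moments about the knife-edge support (at 0.945 m from the left end) (the support reaction has zero arm there).
Load: 18.8 × 9.8 = 184.2 N down at 0.829 m → arm 0.116 m, τ = 184.2 × 0.116 = 21.37 N·m counterclockwise.
Net moment of existing loads = 21.37 N·m counterclockwise.
The paint can weighs 2.71 × 9.8 = 26.56 N and must supply an equal clockwise moment, so its lever arm about the knife-edge support is 21.37 / 26.56 = 0.805 m.
That puts it at 0.945 + 0.805 = 1.75 m from the left end.

x ≈ 1.75 m from the left end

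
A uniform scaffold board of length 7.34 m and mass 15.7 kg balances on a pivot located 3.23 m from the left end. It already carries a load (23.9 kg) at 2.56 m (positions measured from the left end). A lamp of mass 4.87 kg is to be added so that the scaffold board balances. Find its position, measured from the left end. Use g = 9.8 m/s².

x ≈ 5.1 m from the left end

Sum moments about the pivot (at 3.23 m from the left end) (the support reaction has zero arm there).
Beam weight: 15.7 × 9.8 = 153.9 N down at 3.67 m → arm 0.44 m, τ = 153.9 × 0.44 = 67.72 N·m clockwise.
Load: 23.9 × 9.8 = 234.2 N down at 2.56 m → arm 0.67 m, τ = 234.2 × 0.67 = 156.9 N·m counterclockwise.
Net moment of existing loads = 89.18 N·m counterclockwise.
The lamp weighs 4.87 × 9.8 = 47.73 N and must supply an equal clockwise moment, so its lever arm about the pivot is 89.18 / 47.73 = 1.87 m.
That puts it at 3.23 + 1.87 = 5.1 m from the left end.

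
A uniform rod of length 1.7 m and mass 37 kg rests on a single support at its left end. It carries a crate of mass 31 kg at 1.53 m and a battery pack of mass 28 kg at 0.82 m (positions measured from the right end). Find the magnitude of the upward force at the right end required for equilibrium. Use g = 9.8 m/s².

F ≈ 354 N

About the left end:
Beam weight: 37 × 9.8 = 362.6 N down at 0.85 m → arm 0.85 m, τ = 362.6 × 0.85 = 308.2 N·m clockwise.
Crate: 31 × 9.8 = 303.8 N down at 1.53 m → arm 0.17 m, τ = 303.8 × 0.17 = 51.65 N·m clockwise.
Battery pack: 28 × 9.8 = 274.4 N down at 0.82 m → arm 0.88 m, τ = 274.4 × 0.88 = 241.5 N·m clockwise.
Net moment of the loads = 601.3 N·m clockwise.
The upward force F acts at the right end, arm 1.7 m, giving F × 1.7 counterclockwise.
Στ = 0 ⇒ F × 1.7 = 601.3 ⇒ F = 601.3 / 1.7 = 354 N.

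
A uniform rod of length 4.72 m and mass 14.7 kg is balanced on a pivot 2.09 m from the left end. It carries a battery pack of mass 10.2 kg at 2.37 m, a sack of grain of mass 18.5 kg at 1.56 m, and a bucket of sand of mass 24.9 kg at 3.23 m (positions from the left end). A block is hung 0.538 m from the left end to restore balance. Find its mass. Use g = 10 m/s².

m ≈ 16.4 kg

Choose the pivot (at 2.09 m from the left end) as the axis so the support reaction has zero arm there.
Beam weight: 14.7 × 10 = 147 N down at 2.36 m → arm 0.27 m, τ = 147 × 0.27 = 39.69 N·m clockwise.
Battery pack: 10.2 × 10 = 102 N down at 2.37 m → arm 0.28 m, τ = 102 × 0.28 = 28.56 N·m clockwise.
Sack of grain: 18.5 × 10 = 185 N down at 1.56 m → arm 0.53 m, τ = 185 × 0.53 = 98.05 N·m counterclockwise.
Bucket of sand: 24.9 × 10 = 249 N down at 3.23 m → arm 1.14 m, τ = 249 × 1.14 = 283.9 N·m clockwise.
Net moment of known loads = 254.1 N·m clockwise.
An unknown mass m at 0.538 m has arm 1.552 m; its moment is m·g·1.552 counterclockwise.
For rotational equilibrium, m × 10 × 1.552 = 254.1, so m = 254.1 / (10 × 1.552) = 16.4 kg.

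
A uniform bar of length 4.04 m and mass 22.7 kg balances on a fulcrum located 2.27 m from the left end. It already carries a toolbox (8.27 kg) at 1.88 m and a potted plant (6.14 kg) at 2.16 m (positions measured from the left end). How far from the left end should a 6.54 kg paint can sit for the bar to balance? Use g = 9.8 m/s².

About the fulcrum (at 2.27 m from the left end):
Beam weight: 22.7 × 9.8 = 222.5 N down at 2.02 m → arm 0.25 m, τ = 222.5 × 0.25 = 55.62 N·m counterclockwise.
Toolbox: 8.27 × 9.8 = 81.05 N down at 1.88 m → arm 0.39 m, τ = 81.05 × 0.39 = 31.61 N·m counterclockwise.
Potted plant: 6.14 × 9.8 = 60.17 N down at 2.16 m → arm 0.11 m, τ = 60.17 × 0.11 = 6.619 N·m counterclockwise.
Net moment of existing loads = 93.85 N·m counterclockwise.
The paint can weighs 6.54 × 9.8 = 64.09 N and must supply an equal clockwise moment, so its lever arm about the fulcrum is 93.85 / 64.09 = 1.46 m.
That puts it at 2.27 + 1.46 = 3.73 m from the left end.

x ≈ 3.73 m from the left end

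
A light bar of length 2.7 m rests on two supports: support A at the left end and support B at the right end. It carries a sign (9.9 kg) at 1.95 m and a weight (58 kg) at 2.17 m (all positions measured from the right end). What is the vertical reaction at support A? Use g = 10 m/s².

About support B:
Sign: 9.9 × 10 = 99 N down at 1.95 m → arm 1.95 m, τ = 99 × 1.95 = 193 N·m counterclockwise.
Weight: 58 × 10 = 580 N down at 2.17 m → arm 2.17 m, τ = 580 × 2.17 = 1259 N·m counterclockwise.
Net load moment about support B = 1452 N·m counterclockwise.
Reaction R at support A is upward at 2.7 m, arm 2.7 m → moment R × 2.7 clockwise.
Στ = 0 ⇒ R × 2.7 = 1452 ⇒ R = 538 N.

R_A ≈ 538 N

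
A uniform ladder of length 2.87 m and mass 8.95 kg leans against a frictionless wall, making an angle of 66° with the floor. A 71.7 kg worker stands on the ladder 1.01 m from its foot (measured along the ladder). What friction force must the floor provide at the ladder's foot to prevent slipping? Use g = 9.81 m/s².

Take moments about the foot of the ladder.
Ladder weight 8.95×9.81 = 87.8 N acts at 1.435 m along the ladder; its horizontal arm is 1.435·cos66° = 0.5837 m → τ = 51.25 N·m clockwise.
Worker: 71.7×9.81 = 703.4 N at 1.01 m → arm 0.4108 m → τ = 289 N·m clockwise.
Wall normal N acts horizontally at the top; its moment arm is the height L sinθ = 2.87·sin66° = 2.622 m, counterclockwise.
For rotational equilibrium, N × 2.622 = 340.2, so N = 130 N.
ΣFx = 0: friction at the foot balances the wall's push, so f = N_wall = 130 N.

f ≈ 130 N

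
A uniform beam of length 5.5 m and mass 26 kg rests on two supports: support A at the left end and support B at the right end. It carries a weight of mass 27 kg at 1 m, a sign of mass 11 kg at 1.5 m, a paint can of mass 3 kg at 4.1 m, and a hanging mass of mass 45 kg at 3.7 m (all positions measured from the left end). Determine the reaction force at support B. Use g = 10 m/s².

R_B ≈ 534 N

Choose support A as the axis so its reaction then has zero moment arm.
Beam weight: 26 × 10 = 260 N down at 2.75 m → arm 2.75 m, τ = 260 × 2.75 = 715 N·m clockwise.
Weight: 27 × 10 = 270 N down at 1 m → arm 1 m, τ = 270 × 1 = 270 N·m clockwise.
Sign: 11 × 10 = 110 N down at 1.5 m → arm 1.5 m, τ = 110 × 1.5 = 165 N·m clockwise.
Paint can: 3 × 10 = 30 N down at 4.1 m → arm 4.1 m, τ = 30 × 4.1 = 123 N·m clockwise.
Hanging mass: 45 × 10 = 450 N down at 3.7 m → arm 3.7 m, τ = 450 × 3.7 = 1665 N·m clockwise.
Net load moment about support A = 2938 N·m clockwise.
Reaction R at support B is upward at 5.5 m, arm 5.5 m → moment R × 5.5 counterclockwise.
Setting net torque to zero: R × 5.5 = 2938 → R = 534 N.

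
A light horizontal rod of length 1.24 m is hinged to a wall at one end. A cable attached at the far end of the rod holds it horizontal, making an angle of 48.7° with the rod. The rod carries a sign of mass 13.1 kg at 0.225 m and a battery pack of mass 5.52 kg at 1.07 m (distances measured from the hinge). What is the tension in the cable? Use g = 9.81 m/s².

About the hinge:
Sign: 13.1 × 9.81 = 128.5 N down at 0.225 m → arm 0.225 m, τ = 128.5 × 0.225 = 28.91 N·m clockwise.
Battery pack: 5.52 × 9.81 = 54.15 N down at 1.07 m → arm 1.07 m, τ = 54.15 × 1.07 = 57.94 N·m clockwise.
Total clockwise load moment = 86.85 N·m.
The cable tension T acts at 1.24 m; only its component perpendicular to the rod, T sinθ, produces torque. sin 48.7° = 0.7513.
Setting net torque to zero: T × 1.24 × 0.7513 = 86.85 → T = 86.85 / 0.9316 = 93.2 N.

T ≈ 93.2 N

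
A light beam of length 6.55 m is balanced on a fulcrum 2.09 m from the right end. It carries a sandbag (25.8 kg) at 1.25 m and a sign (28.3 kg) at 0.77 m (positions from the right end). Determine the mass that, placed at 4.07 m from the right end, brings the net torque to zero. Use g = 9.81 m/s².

Sum moments about the fulcrum (at 2.09 m from the right end) (the support reaction has zero arm there).
Sandbag: 25.8 × 9.81 = 253.1 N down at 1.25 m → arm 0.84 m, τ = 253.1 × 0.84 = 212.6 N·m clockwise.
Sign: 28.3 × 9.81 = 277.6 N down at 0.77 m → arm 1.32 m, τ = 277.6 × 1.32 = 366.4 N·m clockwise.
Net moment of known loads = 579 N·m clockwise.
An unknown mass m at 4.07 m has arm 1.98 m; its moment is m·g·1.98 counterclockwise.
For rotational equilibrium, m × 9.81 × 1.98 = 579, so m = 579 / (9.81 × 1.98) = 29.8 kg.

m ≈ 29.8 kg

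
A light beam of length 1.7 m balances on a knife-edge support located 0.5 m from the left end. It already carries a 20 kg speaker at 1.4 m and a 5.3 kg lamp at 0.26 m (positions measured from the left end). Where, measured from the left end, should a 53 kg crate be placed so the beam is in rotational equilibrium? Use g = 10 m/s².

Take moments about the knife-edge support (at 0.5 m from the left end).
Speaker: 20 × 10 = 200 N down at 1.4 m → arm 0.9 m, τ = 200 × 0.9 = 180 N·m clockwise.
Lamp: 5.3 × 10 = 53 N down at 0.26 m → arm 0.24 m, τ = 53 × 0.24 = 12.72 N·m counterclockwise.
Net moment of existing loads = 167.3 N·m clockwise.
The crate weighs 53 × 10 = 530 N and must supply an equal counterclockwise moment, so its lever arm about the knife-edge support is 167.3 / 530 = 0.316 m.
That puts it at 0.5 − 0.316 = 0.184 m from the left end.

x ≈ 0.184 m from the left end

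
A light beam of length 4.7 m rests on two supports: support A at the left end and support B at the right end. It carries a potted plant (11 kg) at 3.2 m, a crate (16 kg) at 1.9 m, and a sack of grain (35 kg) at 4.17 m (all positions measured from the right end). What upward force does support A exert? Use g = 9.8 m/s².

R_A ≈ 441 N

Taking torques about support B:
Potted plant: 11 × 9.8 = 107.8 N down at 3.2 m → arm 3.2 m, τ = 107.8 × 3.2 = 345 N·m counterclockwise.
Crate: 16 × 9.8 = 156.8 N down at 1.9 m → arm 1.9 m, τ = 156.8 × 1.9 = 297.9 N·m counterclockwise.
Sack of grain: 35 × 9.8 = 343 N down at 4.17 m → arm 4.17 m, τ = 343 × 4.17 = 1430 N·m counterclockwise.
Net load moment about support B = 2073 N·m counterclockwise.
Reaction R at support A is upward at 4.7 m, arm 4.7 m → moment R × 4.7 clockwise.
Balancing moments: R × 4.7 = 2073, giving R = 441 N.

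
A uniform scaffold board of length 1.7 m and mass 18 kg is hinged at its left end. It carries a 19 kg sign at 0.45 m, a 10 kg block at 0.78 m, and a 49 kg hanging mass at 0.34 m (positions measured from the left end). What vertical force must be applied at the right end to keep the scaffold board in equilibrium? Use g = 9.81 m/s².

F ≈ 279 N

Taking torques about the left end:
Beam weight: 18 × 9.81 = 176.6 N down at 0.85 m → arm 0.85 m, τ = 176.6 × 0.85 = 150.1 N·m clockwise.
Sign: 19 × 9.81 = 186.4 N down at 0.45 m → arm 0.45 m, τ = 186.4 × 0.45 = 83.88 N·m clockwise.
Block: 10 × 9.81 = 98.1 N down at 0.78 m → arm 0.78 m, τ = 98.1 × 0.78 = 76.52 N·m clockwise.
Hanging mass: 49 × 9.81 = 480.7 N down at 0.34 m → arm 0.34 m, τ = 480.7 × 0.34 = 163.4 N·m clockwise.
Net moment of the loads = 473.9 N·m clockwise.
The upward force F acts at the right end, arm 1.7 m, giving F × 1.7 counterclockwise.
Balancing moments: F × 1.7 = 473.9, giving F = 473.9 / 1.7 = 279 N.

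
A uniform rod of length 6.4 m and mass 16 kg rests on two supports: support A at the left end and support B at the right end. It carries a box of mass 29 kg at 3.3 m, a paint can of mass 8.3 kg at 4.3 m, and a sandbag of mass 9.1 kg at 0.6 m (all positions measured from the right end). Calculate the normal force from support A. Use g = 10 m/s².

About support B:
Beam weight: 16 × 10 = 160 N down at 3.2 m → arm 3.2 m, τ = 160 × 3.2 = 512 N·m counterclockwise.
Box: 29 × 10 = 290 N down at 3.3 m → arm 3.3 m, τ = 290 × 3.3 = 957 N·m counterclockwise.
Paint can: 8.3 × 10 = 83 N down at 4.3 m → arm 4.3 m, τ = 83 × 4.3 = 356.9 N·m counterclockwise.
Sandbag: 9.1 × 10 = 91 N down at 0.6 m → arm 0.6 m, τ = 91 × 0.6 = 54.6 N·m counterclockwise.
Net load moment about support B = 1880 N·m counterclockwise.
Reaction R at support A is upward at 6.4 m, arm 6.4 m → moment R × 6.4 clockwise.
Στ = 0 ⇒ R × 6.4 = 1880 ⇒ R = 294 N.

R_A ≈ 294 N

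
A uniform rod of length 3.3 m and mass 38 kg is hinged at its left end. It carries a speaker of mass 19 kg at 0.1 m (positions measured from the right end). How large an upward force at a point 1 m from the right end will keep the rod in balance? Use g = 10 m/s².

F ≈ 537 N

Taking torques about the left end:
Beam weight: 38 × 10 = 380 N down at 1.65 m → arm 1.65 m, τ = 380 × 1.65 = 627 N·m clockwise.
Speaker: 19 × 10 = 190 N down at 0.1 m → arm 3.2 m, τ = 190 × 3.2 = 608 N·m clockwise.
Net moment of the loads = 1235 N·m clockwise.
The upward force F acts at a point 1 m from the right end, arm 2.3 m, giving F × 2.3 counterclockwise.
Setting net torque to zero: F × 2.3 = 1235 → F = 1235 / 2.3 = 537 N.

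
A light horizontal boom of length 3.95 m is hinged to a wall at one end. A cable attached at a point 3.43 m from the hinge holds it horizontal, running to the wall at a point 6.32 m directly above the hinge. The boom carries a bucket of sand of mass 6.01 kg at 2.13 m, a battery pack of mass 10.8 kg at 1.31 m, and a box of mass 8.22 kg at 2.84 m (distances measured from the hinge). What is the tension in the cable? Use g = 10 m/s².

T ≈ 167 N

Choose the hinge as the axis so the unknown hinge reaction has zero arm there.
Bucket of sand: 6.01 × 10 = 60.1 N down at 2.13 m → arm 2.13 m, τ = 60.1 × 2.13 = 128 N·m clockwise.
Battery pack: 10.8 × 10 = 108 N down at 1.31 m → arm 1.31 m, τ = 108 × 1.31 = 141.5 N·m clockwise.
Box: 8.22 × 10 = 82.2 N down at 2.84 m → arm 2.84 m, τ = 82.2 × 2.84 = 233.4 N·m clockwise.
Total clockwise load moment = 502.9 N·m.
The cable tension T acts at 3.43 m; only its component perpendicular to the boom, T sinθ, produces torque. sinθ = h/√(h²+d²) = 6.32/√(6.32²+3.43²) = 0.8789.
For rotational equilibrium, T × 3.43 × 0.8789 = 502.9, so T = 502.9 / 3.015 = 167 N.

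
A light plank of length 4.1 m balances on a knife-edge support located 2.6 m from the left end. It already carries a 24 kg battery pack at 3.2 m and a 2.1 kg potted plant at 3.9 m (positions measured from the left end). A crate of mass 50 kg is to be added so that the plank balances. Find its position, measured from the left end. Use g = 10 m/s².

x ≈ 2.26 m from the left end

Choose the knife-edge support (at 2.6 m from the left end) as the axis so the support reaction has zero arm there.
Battery pack: 24 × 10 = 240 N down at 3.2 m → arm 0.6 m, τ = 240 × 0.6 = 144 N·m clockwise.
Potted plant: 2.1 × 10 = 21 N down at 3.9 m → arm 1.3 m, τ = 21 × 1.3 = 27.3 N·m clockwise.
Net moment of existing loads = 171.3 N·m clockwise.
The crate weighs 50 × 10 = 500 N and must supply an equal counterclockwise moment, so its lever arm about the knife-edge support is 171.3 / 500 = 0.343 m.
That puts it at 2.6 − 0.343 = 2.26 m from the left end.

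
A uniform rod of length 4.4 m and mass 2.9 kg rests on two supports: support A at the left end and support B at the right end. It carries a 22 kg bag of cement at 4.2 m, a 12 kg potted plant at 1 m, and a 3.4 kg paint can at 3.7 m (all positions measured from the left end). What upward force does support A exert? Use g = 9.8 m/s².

R_A ≈ 120 N

Sum moments about support B (its reaction then has zero moment arm).
Beam weight: 2.9 × 9.8 = 28.42 N down at 2.2 m → arm 2.2 m, τ = 28.42 × 2.2 = 62.52 N·m counterclockwise.
Bag of cement: 22 × 9.8 = 215.6 N down at 4.2 m → arm 0.2 m, τ = 215.6 × 0.2 = 43.12 N·m counterclockwise.
Potted plant: 12 × 9.8 = 117.6 N down at 1 m → arm 3.4 m, τ = 117.6 × 3.4 = 399.8 N·m counterclockwise.
Paint can: 3.4 × 9.8 = 33.32 N down at 3.7 m → arm 0.7 m, τ = 33.32 × 0.7 = 23.32 N·m counterclockwise.
Net load moment about support B = 528.8 N·m counterclockwise.
Reaction R at support A is upward at 0 m, arm 4.4 m → moment R × 4.4 clockwise.
For rotational equilibrium, R × 4.4 = 528.8, so R = 120 N.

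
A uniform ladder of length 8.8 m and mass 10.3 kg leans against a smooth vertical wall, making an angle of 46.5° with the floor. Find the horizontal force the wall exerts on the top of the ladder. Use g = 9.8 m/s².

N_wall ≈ 47.9 N

Taking torques about the foot of the ladder:
Ladder weight 10.3×9.8 = 100.9 N acts at 4.4 m along the ladder; its horizontal arm is 4.4·cos46.5° = 3.029 m → τ = 305.6 N·m clockwise.
Wall normal N acts horizontally at the top; its moment arm is the height L sinθ = 8.8·sin46.5° = 6.383 m, counterclockwise.
For rotational equilibrium, N × 6.383 = 305.6, so N = 47.9 N.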